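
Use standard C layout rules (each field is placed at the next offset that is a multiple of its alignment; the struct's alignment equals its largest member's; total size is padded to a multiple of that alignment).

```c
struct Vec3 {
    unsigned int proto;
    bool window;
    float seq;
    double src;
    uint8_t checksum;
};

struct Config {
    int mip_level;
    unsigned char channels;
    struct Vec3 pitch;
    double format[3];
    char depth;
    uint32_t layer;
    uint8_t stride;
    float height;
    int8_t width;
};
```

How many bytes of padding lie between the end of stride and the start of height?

Vec3: proto at 0 (size 4, align 4) → ends 4; window at 4 (size 1, align 1) → ends 5; pad 3 to align 4 for seq; seq at 8 (size 4, align 4) → ends 12; pad 4 to align 8 for src; src at 16 (size 8, align 8) → ends 24; checksum at 24 (size 1, align 1) → ends 25; tail pad 7 to reach multiple of 8; total 32 bytes, alignment 8
mip_level at 0 (size 4, align 4) → ends 4
channels at 4 (size 1, align 1) → ends 5
pad 3 to align 8 for pitch
pitch at 8 (size 32, align 8) → ends 40
format at 40 (size 24, align 8) → ends 64
depth at 64 (size 1, align 1) → ends 65
pad 3 to align 4 for layer
layer at 68 (size 4, align 4) → ends 72
stride at 72 (size 1, align 1) → ends 73
pad 3 to align 4 for height
height at 76 (size 4, align 4) → ends 80

3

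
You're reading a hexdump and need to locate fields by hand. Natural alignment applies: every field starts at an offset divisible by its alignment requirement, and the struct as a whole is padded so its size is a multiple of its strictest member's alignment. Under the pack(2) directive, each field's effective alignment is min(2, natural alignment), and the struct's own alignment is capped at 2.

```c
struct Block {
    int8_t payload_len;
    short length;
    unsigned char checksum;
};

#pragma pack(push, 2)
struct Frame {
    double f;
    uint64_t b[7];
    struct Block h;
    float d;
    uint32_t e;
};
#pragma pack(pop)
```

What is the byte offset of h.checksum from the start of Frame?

68

Block: @0: payload_len [1B, align 1] → 1; +1 pad (align 2); @2: length [2B, align 2] → 4; @4: checksum [1B, align 1] → 5; +1 tail pad (align 2); size 6, align 2
@0: f [8B, align 2] → 8
@8: b [56B, align 2] → 64
@64: h [6B, align 2] → 70
within Block: checksum at 4
64 + 4 = 68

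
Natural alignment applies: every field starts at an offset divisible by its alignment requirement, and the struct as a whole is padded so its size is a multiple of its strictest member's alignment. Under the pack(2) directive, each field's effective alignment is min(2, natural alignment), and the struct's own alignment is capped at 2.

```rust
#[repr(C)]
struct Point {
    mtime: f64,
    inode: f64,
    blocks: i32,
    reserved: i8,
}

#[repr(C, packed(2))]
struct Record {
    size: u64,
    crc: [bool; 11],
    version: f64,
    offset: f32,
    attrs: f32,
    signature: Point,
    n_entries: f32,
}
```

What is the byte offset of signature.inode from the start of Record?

44

Point: mtime at 0 (size 8, align 8) → ends 8; inode at 8 (size 8, align 8) → ends 16; blocks at 16 (size 4, align 4) → ends 20; reserved at 20 (size 1, align 1) → ends 21; tail pad 3 to reach multiple of 8; total 24 bytes, alignment 8
size at 0 (size 8, align 2) → ends 8
crc at 8 (size 11, align 1) → ends 19
pad 1 to align 2 for version
version at 20 (size 8, align 2) → ends 28
offset at 28 (size 4, align 2) → ends 32
attrs at 32 (size 4, align 2) → ends 36
signature at 36 (size 24, align 2) → ends 60
within Point: inode at 8
36 + 8 = 44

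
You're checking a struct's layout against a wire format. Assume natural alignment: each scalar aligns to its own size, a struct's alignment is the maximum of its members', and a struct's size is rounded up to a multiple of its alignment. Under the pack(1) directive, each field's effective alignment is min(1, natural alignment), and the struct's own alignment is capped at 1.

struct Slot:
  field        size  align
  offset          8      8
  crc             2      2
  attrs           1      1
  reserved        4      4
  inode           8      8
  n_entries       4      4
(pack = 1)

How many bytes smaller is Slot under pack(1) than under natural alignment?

natural layout:
  0..8  offset  (8B, 8-aligned)
  8..10  crc  (2B, 2-aligned)
  10..11  attrs  (1B, 1-aligned)
  11..12  -- padding (1B)
  12..16  reserved  (4B, 4-aligned)
  16..24  inode  (8B, 8-aligned)
  24..28  n_entries  (4B, 4-aligned)
  28..32  -- tail padding (4B)
  sizeof = 32, alignof = 8
packed(1) layout:
  0..8  offset  (8B, 1-aligned)
  8..10  crc  (2B, 1-aligned)
  10..11  attrs  (1B, 1-aligned)
  11..15  reserved  (4B, 1-aligned)
  15..23  inode  (8B, 1-aligned)
  23..27  n_entries  (4B, 1-aligned)
  sizeof = 27, alignof = 1
32 − 27 = 5

5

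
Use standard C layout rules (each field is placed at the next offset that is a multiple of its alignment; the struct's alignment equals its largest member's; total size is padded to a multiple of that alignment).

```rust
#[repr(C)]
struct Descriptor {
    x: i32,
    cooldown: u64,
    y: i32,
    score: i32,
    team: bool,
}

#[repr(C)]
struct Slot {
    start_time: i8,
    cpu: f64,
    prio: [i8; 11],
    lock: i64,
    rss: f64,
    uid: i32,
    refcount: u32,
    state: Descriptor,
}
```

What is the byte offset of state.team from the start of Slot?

80

Descriptor: @0: x [4B, align 4] → 4; +4 pad (align 8); @8: cooldown [8B, align 8] → 16; @16: y [4B, align 4] → 20; @20: score [4B, align 4] → 24; @24: team [1B, align 1] → 25; +7 tail pad (align 8); size 32, align 8
@0: start_time [1B, align 1] → 1
+7 pad (align 8)
@8: cpu [8B, align 8] → 16
@16: prio [11B, align 1] → 27
+5 pad (align 8)
@32: lock [8B, align 8] → 40
@40: rss [8B, align 8] → 48
@48: uid [4B, align 4] → 52
@52: refcount [4B, align 4] → 56
@56: state [32B, align 8] → 88
within Descriptor: team at 24
56 + 24 = 80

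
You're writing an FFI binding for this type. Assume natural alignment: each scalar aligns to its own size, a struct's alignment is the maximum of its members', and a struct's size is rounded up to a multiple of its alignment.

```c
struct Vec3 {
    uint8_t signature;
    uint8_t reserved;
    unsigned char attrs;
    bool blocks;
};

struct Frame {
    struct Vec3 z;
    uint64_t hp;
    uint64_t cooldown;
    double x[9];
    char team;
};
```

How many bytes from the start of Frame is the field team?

Vec3: signature at 0 (size 1, align 1) → ends 1; reserved at 1 (size 1, align 1) → ends 2; attrs at 2 (size 1, align 1) → ends 3; blocks at 3 (size 1, align 1) → ends 4; total 4 bytes, alignment 1
z at 0 (size 4, align 1) → ends 4
pad 4 to align 8 for hp
hp at 8 (size 8, align 8) → ends 16
cooldown at 16 (size 8, align 8) → ends 24
x at 24 (size 72, align 8) → ends 96
team at 96 (size 1, align 1) → ends 97

96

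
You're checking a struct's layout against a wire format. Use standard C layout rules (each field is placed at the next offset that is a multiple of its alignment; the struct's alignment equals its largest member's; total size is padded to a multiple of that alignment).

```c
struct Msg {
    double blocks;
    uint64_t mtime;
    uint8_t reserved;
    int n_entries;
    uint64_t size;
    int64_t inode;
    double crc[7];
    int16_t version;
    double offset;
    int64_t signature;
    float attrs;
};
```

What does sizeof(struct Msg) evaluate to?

0..8  blocks  (8B, 8-aligned)
8..16  mtime  (8B, 8-aligned)
16..17  reserved  (1B, 1-aligned)
17..20  -- padding (3B)
20..24  n_entries  (4B, 4-aligned)
24..32  size  (8B, 8-aligned)
32..40  inode  (8B, 8-aligned)
40..96  crc  (56B, 8-aligned)
96..98  version  (2B, 2-aligned)
98..104  -- padding (6B)
104..112  offset  (8B, 8-aligned)
112..120  signature  (8B, 8-aligned)
120..124  attrs  (4B, 4-aligned)
124..128  -- tail padding (4B)
sizeof = 128, alignof = 8

128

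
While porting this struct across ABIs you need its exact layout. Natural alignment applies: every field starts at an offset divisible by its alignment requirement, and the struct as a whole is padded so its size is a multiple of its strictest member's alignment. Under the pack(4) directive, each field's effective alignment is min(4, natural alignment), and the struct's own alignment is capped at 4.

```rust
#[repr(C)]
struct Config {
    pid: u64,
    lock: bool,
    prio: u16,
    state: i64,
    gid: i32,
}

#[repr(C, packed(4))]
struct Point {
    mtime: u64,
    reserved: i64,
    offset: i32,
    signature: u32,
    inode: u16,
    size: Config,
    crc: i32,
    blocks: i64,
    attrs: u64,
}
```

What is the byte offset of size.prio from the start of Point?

38

Config: pid at 0 (size 8, align 8) → ends 8; lock at 8 (size 1, align 1) → ends 9; pad 1 to align 2 for prio; prio at 10 (size 2, align 2) → ends 12; pad 4 to align 8 for state; state at 16 (size 8, align 8) → ends 24; gid at 24 (size 4, align 4) → ends 28; tail pad 4 to reach multiple of 8; total 32 bytes, alignment 8
mtime at 0 (size 8, align 4) → ends 8
reserved at 8 (size 8, align 4) → ends 16
offset at 16 (size 4, align 4) → ends 20
signature at 20 (size 4, align 4) → ends 24
inode at 24 (size 2, align 2) → ends 26
pad 2 to align 4 for size
size at 28 (size 32, align 4) → ends 60
within Config: prio at 10
28 + 10 = 38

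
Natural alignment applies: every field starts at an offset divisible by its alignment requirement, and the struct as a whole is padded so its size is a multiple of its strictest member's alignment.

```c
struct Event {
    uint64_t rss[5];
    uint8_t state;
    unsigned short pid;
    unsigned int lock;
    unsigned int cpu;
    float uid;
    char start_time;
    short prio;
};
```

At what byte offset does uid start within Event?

52

rss at 0 (size 40, align 8) → ends 40
state at 40 (size 1, align 1) → ends 41
pad 1 to align 2 for pid
pid at 42 (size 2, align 2) → ends 44
lock at 44 (size 4, align 4) → ends 48
cpu at 48 (size 4, align 4) → ends 52
uid at 52 (size 4, align 4) → ends 56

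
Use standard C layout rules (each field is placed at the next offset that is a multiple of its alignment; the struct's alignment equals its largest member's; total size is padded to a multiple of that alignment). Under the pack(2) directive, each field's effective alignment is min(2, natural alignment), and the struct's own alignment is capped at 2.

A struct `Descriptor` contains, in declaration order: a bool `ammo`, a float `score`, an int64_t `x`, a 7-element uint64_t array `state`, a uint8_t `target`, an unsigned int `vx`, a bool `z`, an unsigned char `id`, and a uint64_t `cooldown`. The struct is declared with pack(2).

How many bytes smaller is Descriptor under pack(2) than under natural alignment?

natural layout:
  @0: ammo [1B, align 1] → 1
  +3 pad (align 4)
  @4: score [4B, align 4] → 8
  @8: x [8B, align 8] → 16
  @16: state [56B, align 8] → 72
  @72: target [1B, align 1] → 73
  +3 pad (align 4)
  @76: vx [4B, align 4] → 80
  @80: z [1B, align 1] → 81
  @81: id [1B, align 1] → 82
  +6 pad (align 8)
  @88: cooldown [8B, align 8] → 96
  size 96, align 8
packed(2) layout:
  @0: ammo [1B, align 1] → 1
  +1 pad (align 2)
  @2: score [4B, align 2] → 6
  @6: x [8B, align 2] → 14
  @14: state [56B, align 2] → 70
  @70: target [1B, align 1] → 71
  +1 pad (align 2)
  @72: vx [4B, align 2] → 76
  @76: z [1B, align 1] → 77
  @77: id [1B, align 1] → 78
  @78: cooldown [8B, align 2] → 86
  size 86, align 2
96 − 86 = 10

10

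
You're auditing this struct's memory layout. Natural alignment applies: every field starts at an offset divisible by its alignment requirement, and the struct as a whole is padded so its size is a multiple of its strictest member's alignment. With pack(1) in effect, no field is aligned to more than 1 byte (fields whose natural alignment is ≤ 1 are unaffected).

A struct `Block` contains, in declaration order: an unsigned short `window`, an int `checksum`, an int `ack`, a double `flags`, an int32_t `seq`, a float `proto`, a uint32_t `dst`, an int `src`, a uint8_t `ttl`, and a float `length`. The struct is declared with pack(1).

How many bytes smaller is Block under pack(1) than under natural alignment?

9

natural layout:
  0..2  window  (2B, 2-aligned)
  2..4  -- padding (2B)
  4..8  checksum  (4B, 4-aligned)
  8..12  ack  (4B, 4-aligned)
  12..16  -- padding (4B)
  16..24  flags  (8B, 8-aligned)
  24..28  seq  (4B, 4-aligned)
  28..32  proto  (4B, 4-aligned)
  32..36  dst  (4B, 4-aligned)
  36..40  src  (4B, 4-aligned)
  40..41  ttl  (1B, 1-aligned)
  41..44  -- padding (3B)
  44..48  length  (4B, 4-aligned)
  sizeof = 48, alignof = 8
packed(1) layout:
  0..2  window  (2B, 1-aligned)
  2..6  checksum  (4B, 1-aligned)
  6..10  ack  (4B, 1-aligned)
  10..18  flags  (8B, 1-aligned)
  18..22  seq  (4B, 1-aligned)
  22..26  proto  (4B, 1-aligned)
  26..30  dst  (4B, 1-aligned)
  30..34  src  (4B, 1-aligned)
  34..35  ttl  (1B, 1-aligned)
  35..39  length  (4B, 1-aligned)
  sizeof = 39, alignof = 1
48 − 39 = 9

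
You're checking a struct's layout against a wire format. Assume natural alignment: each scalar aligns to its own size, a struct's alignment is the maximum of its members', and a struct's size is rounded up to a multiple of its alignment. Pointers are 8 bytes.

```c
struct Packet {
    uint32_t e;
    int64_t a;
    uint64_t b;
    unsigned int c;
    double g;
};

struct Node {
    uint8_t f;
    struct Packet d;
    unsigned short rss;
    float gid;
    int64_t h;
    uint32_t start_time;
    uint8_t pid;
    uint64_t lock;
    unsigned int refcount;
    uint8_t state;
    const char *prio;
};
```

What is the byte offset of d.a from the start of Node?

Packet: e at 0 (size 4, align 4) → ends 4; pad 4 to align 8 for a; a at 8 (size 8, align 8) → ends 16; b at 16 (size 8, align 8) → ends 24; c at 24 (size 4, align 4) → ends 28; pad 4 to align 8 for g; g at 32 (size 8, align 8) → ends 40; total 40 bytes, alignment 8
f at 0 (size 1, align 1) → ends 1
pad 7 to align 8 for d
d at 8 (size 40, align 8) → ends 48
within Packet: a at 8
8 + 8 = 16

16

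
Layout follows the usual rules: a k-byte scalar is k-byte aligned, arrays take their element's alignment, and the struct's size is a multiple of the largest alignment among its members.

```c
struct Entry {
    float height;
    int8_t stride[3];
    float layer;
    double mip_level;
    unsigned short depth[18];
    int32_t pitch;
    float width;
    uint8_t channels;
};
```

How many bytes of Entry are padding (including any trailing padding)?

0..4  height  (4B, 4-aligned)
4..7  stride  (3B, 1-aligned)
7..8  -- padding (1B)
8..12  layer  (4B, 4-aligned)
12..16  -- padding (4B)
16..24  mip_level  (8B, 8-aligned)
24..60  depth  (36B, 2-aligned)
60..64  pitch  (4B, 4-aligned)
64..68  width  (4B, 4-aligned)
68..69  channels  (1B, 1-aligned)
69..72  -- tail padding (3B)
sizeof = 72, alignof = 8
data bytes 64, size 72 → padding 8

8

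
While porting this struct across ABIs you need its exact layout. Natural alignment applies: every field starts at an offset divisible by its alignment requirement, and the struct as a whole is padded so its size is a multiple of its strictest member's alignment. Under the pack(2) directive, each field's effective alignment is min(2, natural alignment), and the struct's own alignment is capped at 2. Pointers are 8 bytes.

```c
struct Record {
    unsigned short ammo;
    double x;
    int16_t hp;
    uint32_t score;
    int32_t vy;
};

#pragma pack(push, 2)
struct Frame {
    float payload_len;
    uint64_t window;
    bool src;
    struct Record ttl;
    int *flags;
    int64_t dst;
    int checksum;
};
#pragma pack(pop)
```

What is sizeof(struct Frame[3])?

Record: 0..2  ammo  (2B, 2-aligned); 2..8  -- padding (6B); 8..16  x  (8B, 8-aligned); 16..18  hp  (2B, 2-aligned); 18..20  -- padding (2B); 20..24  score  (4B, 4-aligned); 24..28  vy  (4B, 4-aligned); 28..32  -- tail padding (4B); sizeof = 32, alignof = 8
0..4  payload_len  (4B, 2-aligned)
4..12  window  (8B, 2-aligned)
12..13  src  (1B, 1-aligned)
13..14  -- padding (1B)
14..46  ttl  (32B, 2-aligned)
46..54  flags  (8B, 2-aligned)
54..62  dst  (8B, 2-aligned)
62..66  checksum  (4B, 2-aligned)
sizeof = 66, alignof = 2
array of 3: 3 × 66 = 198

198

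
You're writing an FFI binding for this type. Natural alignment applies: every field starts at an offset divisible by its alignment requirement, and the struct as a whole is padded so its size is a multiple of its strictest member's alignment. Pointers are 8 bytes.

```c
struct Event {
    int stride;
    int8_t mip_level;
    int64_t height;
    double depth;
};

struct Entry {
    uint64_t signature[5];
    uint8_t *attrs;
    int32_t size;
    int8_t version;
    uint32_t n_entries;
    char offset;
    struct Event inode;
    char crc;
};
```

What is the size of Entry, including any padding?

96

Event: 0..4  stride  (4B, 4-aligned); 4..5  mip_level  (1B, 1-aligned); 5..8  -- padding (3B); 8..16  height  (8B, 8-aligned); 16..24  depth  (8B, 8-aligned); sizeof = 24, alignof = 8
0..40  signature  (40B, 8-aligned)
40..48  attrs  (8B, 8-aligned)
48..52  size  (4B, 4-aligned)
52..53  version  (1B, 1-aligned)
53..56  -- padding (3B)
56..60  n_entries  (4B, 4-aligned)
60..61  offset  (1B, 1-aligned)
61..64  -- padding (3B)
64..88  inode  (24B, 8-aligned)
88..89  crc  (1B, 1-aligned)
89..96  -- tail padding (7B)
sizeof = 96, alignof = 8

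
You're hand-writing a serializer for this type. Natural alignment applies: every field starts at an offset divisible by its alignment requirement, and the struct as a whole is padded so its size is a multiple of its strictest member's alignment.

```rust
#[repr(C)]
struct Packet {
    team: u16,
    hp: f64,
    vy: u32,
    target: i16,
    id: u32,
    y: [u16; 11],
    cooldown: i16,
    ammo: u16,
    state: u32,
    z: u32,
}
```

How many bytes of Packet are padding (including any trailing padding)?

@0: team [2B, align 2] → 2
+6 pad (align 8)
@8: hp [8B, align 8] → 16
@16: vy [4B, align 4] → 20
@20: target [2B, align 2] → 22
+2 pad (align 4)
@24: id [4B, align 4] → 28
@28: y [22B, align 2] → 50
@50: cooldown [2B, align 2] → 52
@52: ammo [2B, align 2] → 54
+2 pad (align 4)
@56: state [4B, align 4] → 60
@60: z [4B, align 4] → 64
size 64, align 8
data bytes 54, size 64 → padding 10

10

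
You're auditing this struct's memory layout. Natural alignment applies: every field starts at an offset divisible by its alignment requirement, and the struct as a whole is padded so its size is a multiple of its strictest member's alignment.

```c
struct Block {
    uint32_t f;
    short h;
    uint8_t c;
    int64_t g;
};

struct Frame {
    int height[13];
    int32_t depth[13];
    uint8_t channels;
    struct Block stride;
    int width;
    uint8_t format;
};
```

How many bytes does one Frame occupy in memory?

Block: 0..4  f  (4B, 4-aligned); 4..6  h  (2B, 2-aligned); 6..7  c  (1B, 1-aligned); 7..8  -- padding (1B); 8..16  g  (8B, 8-aligned); sizeof = 16, alignof = 8
0..52  height  (52B, 4-aligned)
52..104  depth  (52B, 4-aligned)
104..105  channels  (1B, 1-aligned)
105..112  -- padding (7B)
112..128  stride  (16B, 8-aligned)
128..132  width  (4B, 4-aligned)
132..133  format  (1B, 1-aligned)
133..136  -- tail padding (3B)
sizeof = 136, alignof = 8

136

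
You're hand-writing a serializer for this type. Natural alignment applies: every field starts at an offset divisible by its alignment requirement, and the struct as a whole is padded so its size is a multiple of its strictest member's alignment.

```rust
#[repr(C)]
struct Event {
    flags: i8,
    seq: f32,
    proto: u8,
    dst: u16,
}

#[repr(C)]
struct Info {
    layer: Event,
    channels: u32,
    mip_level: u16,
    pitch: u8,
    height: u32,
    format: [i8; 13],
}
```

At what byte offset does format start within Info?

Event: @0: flags [1B, align 1] → 1; +3 pad (align 4); @4: seq [4B, align 4] → 8; @8: proto [1B, align 1] → 9; +1 pad (align 2); @10: dst [2B, align 2] → 12; size 12, align 4
@0: layer [12B, align 4] → 12
@12: channels [4B, align 4] → 16
@16: mip_level [2B, align 2] → 18
@18: pitch [1B, align 1] → 19
+1 pad (align 4)
@20: height [4B, align 4] → 24
@24: format [13B, align 1] → 37

24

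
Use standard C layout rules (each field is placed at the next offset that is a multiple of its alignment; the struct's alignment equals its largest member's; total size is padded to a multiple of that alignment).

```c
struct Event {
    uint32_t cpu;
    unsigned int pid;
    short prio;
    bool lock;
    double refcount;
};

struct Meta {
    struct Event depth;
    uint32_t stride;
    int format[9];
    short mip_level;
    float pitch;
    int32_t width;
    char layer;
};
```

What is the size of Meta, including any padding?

Event: @0: cpu [4B, align 4] → 4; @4: pid [4B, align 4] → 8; @8: prio [2B, align 2] → 10; @10: lock [1B, align 1] → 11; +5 pad (align 8); @16: refcount [8B, align 8] → 24; size 24, align 8
@0: depth [24B, align 8] → 24
@24: stride [4B, align 4] → 28
@28: format [36B, align 4] → 64
@64: mip_level [2B, align 2] → 66
+2 pad (align 4)
@68: pitch [4B, align 4] → 72
@72: width [4B, align 4] → 76
@76: layer [1B, align 1] → 77
+3 tail pad (align 8)
size 80, align 8

80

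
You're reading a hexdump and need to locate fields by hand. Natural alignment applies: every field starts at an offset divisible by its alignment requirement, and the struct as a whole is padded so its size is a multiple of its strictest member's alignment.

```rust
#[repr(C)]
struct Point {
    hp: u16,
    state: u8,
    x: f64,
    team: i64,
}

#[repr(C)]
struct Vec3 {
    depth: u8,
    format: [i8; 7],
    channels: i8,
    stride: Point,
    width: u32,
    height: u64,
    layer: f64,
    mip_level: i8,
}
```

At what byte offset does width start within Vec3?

40

Point: @0: hp [2B, align 2] → 2; @2: state [1B, align 1] → 3; +5 pad (align 8); @8: x [8B, align 8] → 16; @16: team [8B, align 8] → 24; size 24, align 8
@0: depth [1B, align 1] → 1
@1: format [7B, align 1] → 8
@8: channels [1B, align 1] → 9
+7 pad (align 8)
@16: stride [24B, align 8] → 40
@40: width [4B, align 4] → 44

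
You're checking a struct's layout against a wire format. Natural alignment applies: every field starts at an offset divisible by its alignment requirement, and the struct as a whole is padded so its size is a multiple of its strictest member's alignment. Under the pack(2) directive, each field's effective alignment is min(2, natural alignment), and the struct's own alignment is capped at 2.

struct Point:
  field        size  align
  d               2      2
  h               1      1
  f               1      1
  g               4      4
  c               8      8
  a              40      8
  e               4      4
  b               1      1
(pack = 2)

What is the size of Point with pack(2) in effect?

d at 0 (size 2, align 2) → ends 2
h at 2 (size 1, align 1) → ends 3
f at 3 (size 1, align 1) → ends 4
g at 4 (size 4, align 2) → ends 8
c at 8 (size 8, align 2) → ends 16
a at 16 (size 40, align 2) → ends 56
e at 56 (size 4, align 2) → ends 60
b at 60 (size 1, align 1) → ends 61
tail pad 1 to reach multiple of 2
total 62 bytes, alignment 2

62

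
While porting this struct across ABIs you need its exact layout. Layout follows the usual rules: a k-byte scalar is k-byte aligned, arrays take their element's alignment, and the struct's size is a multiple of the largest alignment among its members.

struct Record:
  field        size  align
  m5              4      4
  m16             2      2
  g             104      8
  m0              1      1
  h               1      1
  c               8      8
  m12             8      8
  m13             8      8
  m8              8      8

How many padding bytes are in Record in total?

@0: m5 [4B, align 4] → 4
@4: m16 [2B, align 2] → 6
+2 pad (align 8)
@8: g [104B, align 8] → 112
@112: m0 [1B, align 1] → 113
@113: h [1B, align 1] → 114
+6 pad (align 8)
@120: c [8B, align 8] → 128
@128: m12 [8B, align 8] → 136
@136: m13 [8B, align 8] → 144
@144: m8 [8B, align 8] → 152
size 152, align 8
data bytes 144, size 152 → padding 8

8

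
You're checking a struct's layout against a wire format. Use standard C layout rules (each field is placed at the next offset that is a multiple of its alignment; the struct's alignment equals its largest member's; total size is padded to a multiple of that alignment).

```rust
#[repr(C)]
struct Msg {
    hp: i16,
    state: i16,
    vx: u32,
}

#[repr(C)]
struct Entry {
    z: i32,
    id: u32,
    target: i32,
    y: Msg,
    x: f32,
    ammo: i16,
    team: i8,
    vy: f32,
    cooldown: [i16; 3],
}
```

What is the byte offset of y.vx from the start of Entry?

Msg: @0: hp [2B, align 2] → 2; @2: state [2B, align 2] → 4; @4: vx [4B, align 4] → 8; size 8, align 4
@0: z [4B, align 4] → 4
@4: id [4B, align 4] → 8
@8: target [4B, align 4] → 12
@12: y [8B, align 4] → 20
within Msg: vx at 4
12 + 4 = 16

16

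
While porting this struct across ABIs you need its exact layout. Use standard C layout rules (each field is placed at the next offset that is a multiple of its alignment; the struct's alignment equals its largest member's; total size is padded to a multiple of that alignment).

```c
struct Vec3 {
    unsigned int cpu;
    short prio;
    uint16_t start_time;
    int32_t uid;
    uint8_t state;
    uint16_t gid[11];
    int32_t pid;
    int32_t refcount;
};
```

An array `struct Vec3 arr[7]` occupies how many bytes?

cpu at 0 (size 4, align 4) → ends 4
prio at 4 (size 2, align 2) → ends 6
start_time at 6 (size 2, align 2) → ends 8
uid at 8 (size 4, align 4) → ends 12
state at 12 (size 1, align 1) → ends 13
pad 1 to align 2 for gid
gid at 14 (size 22, align 2) → ends 36
pid at 36 (size 4, align 4) → ends 40
refcount at 40 (size 4, align 4) → ends 44
total 44 bytes, alignment 4
array of 7: 7 × 44 = 308

308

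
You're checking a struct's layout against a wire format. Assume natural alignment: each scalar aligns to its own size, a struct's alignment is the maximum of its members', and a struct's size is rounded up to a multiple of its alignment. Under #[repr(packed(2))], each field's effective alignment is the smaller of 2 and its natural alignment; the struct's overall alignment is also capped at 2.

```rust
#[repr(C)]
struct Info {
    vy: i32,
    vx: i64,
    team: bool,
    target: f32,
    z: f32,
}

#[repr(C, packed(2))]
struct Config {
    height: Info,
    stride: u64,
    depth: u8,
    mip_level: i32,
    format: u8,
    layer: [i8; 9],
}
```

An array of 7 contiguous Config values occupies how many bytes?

Info: 0..4  vy  (4B, 4-aligned); 4..8  -- padding (4B); 8..16  vx  (8B, 8-aligned); 16..17  team  (1B, 1-aligned); 17..20  -- padding (3B); 20..24  target  (4B, 4-aligned); 24..28  z  (4B, 4-aligned); 28..32  -- tail padding (4B); sizeof = 32, alignof = 8
0..32  height  (32B, 2-aligned)
32..40  stride  (8B, 2-aligned)
40..41  depth  (1B, 1-aligned)
41..42  -- padding (1B)
42..46  mip_level  (4B, 2-aligned)
46..47  format  (1B, 1-aligned)
47..56  layer  (9B, 1-aligned)
sizeof = 56, alignof = 2
array of 7: 7 × 56 = 392

392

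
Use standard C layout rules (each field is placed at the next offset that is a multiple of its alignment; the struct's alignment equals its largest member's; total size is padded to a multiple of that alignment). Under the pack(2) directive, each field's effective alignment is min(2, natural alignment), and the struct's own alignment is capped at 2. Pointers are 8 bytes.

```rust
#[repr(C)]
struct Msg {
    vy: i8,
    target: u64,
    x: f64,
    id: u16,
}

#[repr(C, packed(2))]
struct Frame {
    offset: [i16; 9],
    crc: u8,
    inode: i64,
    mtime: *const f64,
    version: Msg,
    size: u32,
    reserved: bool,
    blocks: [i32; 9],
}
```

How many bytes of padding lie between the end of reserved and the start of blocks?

Msg: @0: vy [1B, align 1] → 1; +7 pad (align 8); @8: target [8B, align 8] → 16; @16: x [8B, align 8] → 24; @24: id [2B, align 2] → 26; +6 tail pad (align 8); size 32, align 8
@0: offset [18B, align 2] → 18
@18: crc [1B, align 1] → 19
+1 pad (align 2)
@20: inode [8B, align 2] → 28
@28: mtime [8B, align 2] → 36
@36: version [32B, align 2] → 68
@68: size [4B, align 2] → 72
@72: reserved [1B, align 1] → 73
+1 pad (align 2)
@74: blocks [36B, align 2] → 110

1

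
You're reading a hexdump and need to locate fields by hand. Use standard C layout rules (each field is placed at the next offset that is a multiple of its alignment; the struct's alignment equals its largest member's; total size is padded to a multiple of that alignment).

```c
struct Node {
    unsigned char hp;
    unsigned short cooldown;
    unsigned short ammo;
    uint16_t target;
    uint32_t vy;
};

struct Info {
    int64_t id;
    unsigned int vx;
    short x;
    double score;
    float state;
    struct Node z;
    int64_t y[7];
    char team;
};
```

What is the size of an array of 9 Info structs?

Node: @0: hp [1B, align 1] → 1; +1 pad (align 2); @2: cooldown [2B, align 2] → 4; @4: ammo [2B, align 2] → 6; @6: target [2B, align 2] → 8; @8: vy [4B, align 4] → 12; size 12, align 4
@0: id [8B, align 8] → 8
@8: vx [4B, align 4] → 12
@12: x [2B, align 2] → 14
+2 pad (align 8)
@16: score [8B, align 8] → 24
@24: state [4B, align 4] → 28
@28: z [12B, align 4] → 40
@40: y [56B, align 8] → 96
@96: team [1B, align 1] → 97
+7 tail pad (align 8)
size 104, align 8
array of 9: 9 × 104 = 936

936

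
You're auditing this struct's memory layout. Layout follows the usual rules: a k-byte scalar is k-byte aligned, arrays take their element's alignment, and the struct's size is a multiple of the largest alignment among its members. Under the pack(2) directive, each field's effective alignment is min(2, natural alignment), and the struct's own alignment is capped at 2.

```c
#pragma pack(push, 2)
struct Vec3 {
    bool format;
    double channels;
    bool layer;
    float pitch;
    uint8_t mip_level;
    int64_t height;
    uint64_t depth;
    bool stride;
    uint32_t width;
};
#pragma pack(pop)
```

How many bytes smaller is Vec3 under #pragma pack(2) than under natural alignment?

natural layout:
  format at 0 (size 1, align 1) → ends 1
  pad 7 to align 8 for channels
  channels at 8 (size 8, align 8) → ends 16
  layer at 16 (size 1, align 1) → ends 17
  pad 3 to align 4 for pitch
  pitch at 20 (size 4, align 4) → ends 24
  mip_level at 24 (size 1, align 1) → ends 25
  pad 7 to align 8 for height
  height at 32 (size 8, align 8) → ends 40
  depth at 40 (size 8, align 8) → ends 48
  stride at 48 (size 1, align 1) → ends 49
  pad 3 to align 4 for width
  width at 52 (size 4, align 4) → ends 56
  total 56 bytes, alignment 8
packed(2) layout:
  format at 0 (size 1, align 1) → ends 1
  pad 1 to align 2 for channels
  channels at 2 (size 8, align 2) → ends 10
  layer at 10 (size 1, align 1) → ends 11
  pad 1 to align 2 for pitch
  pitch at 12 (size 4, align 2) → ends 16
  mip_level at 16 (size 1, align 1) → ends 17
  pad 1 to align 2 for height
  height at 18 (size 8, align 2) → ends 26
  depth at 26 (size 8, align 2) → ends 34
  stride at 34 (size 1, align 1) → ends 35
  pad 1 to align 2 for width
  width at 36 (size 4, align 2) → ends 40
  total 40 bytes, alignment 2
56 − 40 = 16

16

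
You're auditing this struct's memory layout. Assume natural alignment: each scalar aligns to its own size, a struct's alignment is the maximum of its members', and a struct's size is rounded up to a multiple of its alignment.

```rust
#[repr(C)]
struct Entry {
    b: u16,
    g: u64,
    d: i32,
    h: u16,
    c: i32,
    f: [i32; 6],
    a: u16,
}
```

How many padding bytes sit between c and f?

0..2  b  (2B, 2-aligned)
2..8  -- padding (6B)
8..16  g  (8B, 8-aligned)
16..20  d  (4B, 4-aligned)
20..22  h  (2B, 2-aligned)
22..24  -- padding (2B)
24..28  c  (4B, 4-aligned)
28..52  f  (24B, 4-aligned)

0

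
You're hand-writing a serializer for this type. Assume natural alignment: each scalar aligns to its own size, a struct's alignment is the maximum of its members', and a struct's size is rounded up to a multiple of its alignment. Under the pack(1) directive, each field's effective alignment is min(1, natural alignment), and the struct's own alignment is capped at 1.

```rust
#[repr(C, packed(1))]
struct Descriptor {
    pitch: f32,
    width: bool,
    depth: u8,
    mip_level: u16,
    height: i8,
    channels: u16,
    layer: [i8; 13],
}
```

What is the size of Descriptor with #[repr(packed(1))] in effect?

24

@0: pitch [4B, align 1] → 4
@4: width [1B, align 1] → 5
@5: depth [1B, align 1] → 6
@6: mip_level [2B, align 1] → 8
@8: height [1B, align 1] → 9
@9: channels [2B, align 1] → 11
@11: layer [13B, align 1] → 24
size 24, align 1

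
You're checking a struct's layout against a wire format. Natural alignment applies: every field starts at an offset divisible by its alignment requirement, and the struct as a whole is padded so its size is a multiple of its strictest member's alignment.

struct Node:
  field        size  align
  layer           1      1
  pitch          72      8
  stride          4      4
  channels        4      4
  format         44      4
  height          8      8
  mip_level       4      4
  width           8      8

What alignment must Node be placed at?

8

member alignments: layer=1, pitch=8, stride=4, channels=4, format=4, height=8, mip_level=4, width=8
max = 8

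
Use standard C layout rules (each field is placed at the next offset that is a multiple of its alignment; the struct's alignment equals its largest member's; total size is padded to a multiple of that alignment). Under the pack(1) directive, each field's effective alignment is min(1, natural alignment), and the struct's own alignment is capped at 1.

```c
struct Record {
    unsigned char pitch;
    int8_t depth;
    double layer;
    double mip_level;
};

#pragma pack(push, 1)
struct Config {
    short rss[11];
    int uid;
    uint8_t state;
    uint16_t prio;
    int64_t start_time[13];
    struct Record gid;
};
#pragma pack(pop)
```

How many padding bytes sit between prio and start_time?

Record: @0: pitch [1B, align 1] → 1; @1: depth [1B, align 1] → 2; +6 pad (align 8); @8: layer [8B, align 8] → 16; @16: mip_level [8B, align 8] → 24; size 24, align 8
@0: rss [22B, align 1] → 22
@22: uid [4B, align 1] → 26
@26: state [1B, align 1] → 27
@27: prio [2B, align 1] → 29
@29: start_time [104B, align 1] → 133

0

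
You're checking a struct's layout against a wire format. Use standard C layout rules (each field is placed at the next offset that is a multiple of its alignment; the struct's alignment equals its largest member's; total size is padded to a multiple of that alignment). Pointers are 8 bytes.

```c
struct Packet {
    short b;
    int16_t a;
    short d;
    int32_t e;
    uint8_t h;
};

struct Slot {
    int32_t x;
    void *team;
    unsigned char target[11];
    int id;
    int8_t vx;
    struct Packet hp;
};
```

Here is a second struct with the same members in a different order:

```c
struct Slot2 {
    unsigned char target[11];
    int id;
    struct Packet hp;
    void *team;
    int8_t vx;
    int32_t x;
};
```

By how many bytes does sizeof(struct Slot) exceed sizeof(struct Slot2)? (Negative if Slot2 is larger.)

Packet: b at 0 (size 2, align 2) → ends 2; a at 2 (size 2, align 2) → ends 4; d at 4 (size 2, align 2) → ends 6; pad 2 to align 4 for e; e at 8 (size 4, align 4) → ends 12; h at 12 (size 1, align 1) → ends 13; tail pad 3 to reach multiple of 4; total 16 bytes, alignment 4
x at 0 (size 4, align 4) → ends 4
pad 4 to align 8 for team
team at 8 (size 8, align 8) → ends 16
target at 16 (size 11, align 1) → ends 27
pad 1 to align 4 for id
id at 28 (size 4, align 4) → ends 32
vx at 32 (size 1, align 1) → ends 33
pad 3 to align 4 for hp
hp at 36 (size 16, align 4) → ends 52
tail pad 4 to reach multiple of 8
total 56 bytes, alignment 8
— Slot2 —
target at 0 (size 11, align 1) → ends 11
pad 1 to align 4 for id
id at 12 (size 4, align 4) → ends 16
hp at 16 (size 16, align 4) → ends 32
team at 32 (size 8, align 8) → ends 40
vx at 40 (size 1, align 1) → ends 41
pad 3 to align 4 for x
x at 44 (size 4, align 4) → ends 48
total 48 bytes, alignment 8
56 − 48 = 8

8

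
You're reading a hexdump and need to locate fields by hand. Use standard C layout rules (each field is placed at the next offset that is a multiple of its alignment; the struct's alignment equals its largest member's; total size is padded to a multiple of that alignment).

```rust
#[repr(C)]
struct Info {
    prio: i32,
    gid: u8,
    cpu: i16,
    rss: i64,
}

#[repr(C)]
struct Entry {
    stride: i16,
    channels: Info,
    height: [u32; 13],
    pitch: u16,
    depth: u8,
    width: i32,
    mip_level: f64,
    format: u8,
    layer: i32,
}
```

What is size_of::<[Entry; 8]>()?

832

Info: 0..4  prio  (4B, 4-aligned); 4..5  gid  (1B, 1-aligned); 5..6  -- padding (1B); 6..8  cpu  (2B, 2-aligned); 8..16  rss  (8B, 8-aligned); sizeof = 16, alignof = 8
0..2  stride  (2B, 2-aligned)
2..8  -- padding (6B)
8..24  channels  (16B, 8-aligned)
24..76  height  (52B, 4-aligned)
76..78  pitch  (2B, 2-aligned)
78..79  depth  (1B, 1-aligned)
79..80  -- padding (1B)
80..84  width  (4B, 4-aligned)
84..88  -- padding (4B)
88..96  mip_level  (8B, 8-aligned)
96..97  format  (1B, 1-aligned)
97..100  -- padding (3B)
100..104  layer  (4B, 4-aligned)
sizeof = 104, alignof = 8
array of 8: 8 × 104 = 832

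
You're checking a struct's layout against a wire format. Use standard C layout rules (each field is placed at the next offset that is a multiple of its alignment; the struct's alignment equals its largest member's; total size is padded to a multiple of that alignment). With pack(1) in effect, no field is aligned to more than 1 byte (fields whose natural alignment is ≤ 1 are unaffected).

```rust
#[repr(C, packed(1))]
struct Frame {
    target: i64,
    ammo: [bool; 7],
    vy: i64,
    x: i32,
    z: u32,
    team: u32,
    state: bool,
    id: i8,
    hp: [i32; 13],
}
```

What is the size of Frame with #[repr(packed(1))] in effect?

89

target at 0 (size 8, align 1) → ends 8
ammo at 8 (size 7, align 1) → ends 15
vy at 15 (size 8, align 1) → ends 23
x at 23 (size 4, align 1) → ends 27
z at 27 (size 4, align 1) → ends 31
team at 31 (size 4, align 1) → ends 35
state at 35 (size 1, align 1) → ends 36
id at 36 (size 1, align 1) → ends 37
hp at 37 (size 52, align 1) → ends 89
total 89 bytes, alignment 1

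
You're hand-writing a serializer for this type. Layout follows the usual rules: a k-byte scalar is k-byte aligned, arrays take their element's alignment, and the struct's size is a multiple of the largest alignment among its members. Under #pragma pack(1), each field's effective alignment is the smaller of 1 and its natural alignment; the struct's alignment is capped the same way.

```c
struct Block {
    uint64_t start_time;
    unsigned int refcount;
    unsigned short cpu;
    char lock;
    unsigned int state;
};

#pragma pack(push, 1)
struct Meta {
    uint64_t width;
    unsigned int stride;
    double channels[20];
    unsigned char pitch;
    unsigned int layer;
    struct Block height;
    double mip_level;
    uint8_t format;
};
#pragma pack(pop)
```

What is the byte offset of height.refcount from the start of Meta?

Block: @0: start_time [8B, align 8] → 8; @8: refcount [4B, align 4] → 12; @12: cpu [2B, align 2] → 14; @14: lock [1B, align 1] → 15; +1 pad (align 4); @16: state [4B, align 4] → 20; +4 tail pad (align 8); size 24, align 8
@0: width [8B, align 1] → 8
@8: stride [4B, align 1] → 12
@12: channels [160B, align 1] → 172
@172: pitch [1B, align 1] → 173
@173: layer [4B, align 1] → 177
@177: height [24B, align 1] → 201
within Block: refcount at 8
177 + 8 = 185

185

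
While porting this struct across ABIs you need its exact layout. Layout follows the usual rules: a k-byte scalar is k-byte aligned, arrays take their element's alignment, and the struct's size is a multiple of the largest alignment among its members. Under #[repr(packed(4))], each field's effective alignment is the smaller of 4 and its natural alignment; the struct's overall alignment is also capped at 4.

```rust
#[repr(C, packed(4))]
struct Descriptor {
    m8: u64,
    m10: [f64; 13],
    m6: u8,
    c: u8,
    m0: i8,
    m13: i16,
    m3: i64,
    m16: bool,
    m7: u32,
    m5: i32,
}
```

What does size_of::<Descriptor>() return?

m8 at 0 (size 8, align 4) → ends 8
m10 at 8 (size 104, align 4) → ends 112
m6 at 112 (size 1, align 1) → ends 113
c at 113 (size 1, align 1) → ends 114
m0 at 114 (size 1, align 1) → ends 115
pad 1 to align 2 for m13
m13 at 116 (size 2, align 2) → ends 118
pad 2 to align 4 for m3
m3 at 120 (size 8, align 4) → ends 128
m16 at 128 (size 1, align 1) → ends 129
pad 3 to align 4 for m7
m7 at 132 (size 4, align 4) → ends 136
m5 at 136 (size 4, align 4) → ends 140
total 140 bytes, alignment 4

140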